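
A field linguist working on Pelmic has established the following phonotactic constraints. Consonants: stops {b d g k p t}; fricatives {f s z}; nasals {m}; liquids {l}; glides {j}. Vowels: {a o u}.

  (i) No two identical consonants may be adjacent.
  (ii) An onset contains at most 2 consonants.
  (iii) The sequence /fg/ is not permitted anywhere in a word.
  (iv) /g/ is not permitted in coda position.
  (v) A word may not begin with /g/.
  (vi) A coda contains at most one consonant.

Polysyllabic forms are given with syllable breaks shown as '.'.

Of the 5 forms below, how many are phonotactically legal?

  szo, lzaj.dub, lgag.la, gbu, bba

2

szo — σ1 onset /sz/ (2C), coda /∅/ ok → phonotactically legal
lzaj.dub — σ1 onset /lz/ (2C), coda /j/ ok; σ2 onset /d/, coda /b/ ok → phonotactically legal
lgag.la — violates constraint (iv): syllable 1 coda contains /g/ → phonotactically illegal
gbu — violates constraint (v): word begins with /g/ → phonotactically illegal
bba — violates constraint (i): adjacent identical consonants /bb/ → phonotactically illegal
Phonotactically legal: szo, lzaj.dub → 2.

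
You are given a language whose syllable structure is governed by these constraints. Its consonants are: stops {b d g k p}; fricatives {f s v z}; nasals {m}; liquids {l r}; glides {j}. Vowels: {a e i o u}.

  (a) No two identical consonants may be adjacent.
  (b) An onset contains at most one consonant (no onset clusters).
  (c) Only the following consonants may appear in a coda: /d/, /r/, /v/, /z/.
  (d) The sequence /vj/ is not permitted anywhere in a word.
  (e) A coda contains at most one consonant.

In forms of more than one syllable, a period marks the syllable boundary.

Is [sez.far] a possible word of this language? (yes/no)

[sez.far] — σ1 onset /s/, coda /z/ ok; σ2 onset /f/, coda /r/ ok → phonotactically legal

yes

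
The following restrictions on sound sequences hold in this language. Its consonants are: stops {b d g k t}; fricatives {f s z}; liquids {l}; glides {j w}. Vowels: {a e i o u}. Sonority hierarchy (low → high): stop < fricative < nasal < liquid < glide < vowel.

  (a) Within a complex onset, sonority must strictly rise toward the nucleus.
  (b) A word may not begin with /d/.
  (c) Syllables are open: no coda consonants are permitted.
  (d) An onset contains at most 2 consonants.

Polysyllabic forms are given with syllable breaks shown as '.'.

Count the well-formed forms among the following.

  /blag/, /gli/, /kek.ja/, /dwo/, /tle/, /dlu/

/blag/ — violates constraint (c): syllable 1 coda /g/ has 1 consonant (> 0) → ill-formed
/gli/ — σ1 onset /gl/ (1→4 rises), coda /∅/ ok → well-formed
/kek.ja/ — violates constraint (c): syllable 1 coda /k/ has 1 consonant (> 0) → ill-formed
/dwo/ — violates constraint (b): word begins with /d/ → ill-formed
/tle/ — σ1 onset /tl/ (1→4 rises), coda /∅/ ok → well-formed
/dlu/ — violates constraint (b): word begins with /d/ → ill-formed
Well-formed: /gli/, /tle/ → 2.

2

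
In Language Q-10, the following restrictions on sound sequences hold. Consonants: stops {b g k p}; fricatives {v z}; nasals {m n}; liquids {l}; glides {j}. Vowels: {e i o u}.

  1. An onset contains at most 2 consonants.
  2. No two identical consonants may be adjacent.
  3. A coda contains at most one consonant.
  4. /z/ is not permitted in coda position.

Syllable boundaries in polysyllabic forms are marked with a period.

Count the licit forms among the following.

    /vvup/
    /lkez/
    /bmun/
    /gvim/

/vvup/ — violates constraint 2: adjacent identical consonants /vv/ → illicit
/lkez/ — violates constraint 4: syllable 1 coda contains /z/ → illicit
/bmun/ — σ1 onset /bm/ (2C), coda /n/ ok → licit
/gvim/ — σ1 onset /gv/ (2C), coda /m/ ok → licit
Licit: /bmun/, /gvim/ → 2.

2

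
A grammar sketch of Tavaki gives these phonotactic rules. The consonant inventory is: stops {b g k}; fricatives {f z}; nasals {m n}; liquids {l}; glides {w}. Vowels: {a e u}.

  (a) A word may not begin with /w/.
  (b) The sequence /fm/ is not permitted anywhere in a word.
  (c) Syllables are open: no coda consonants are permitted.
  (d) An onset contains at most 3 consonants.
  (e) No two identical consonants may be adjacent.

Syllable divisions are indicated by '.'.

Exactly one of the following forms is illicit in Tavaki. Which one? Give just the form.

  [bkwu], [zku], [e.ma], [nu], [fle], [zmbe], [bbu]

[bkwu] — σ1 onset /bkw/ (3C), coda /∅/ ok → licit
[zku] — σ1 onset /zk/ (2C), coda /∅/ ok → licit
[e.ma] — σ1 onset /∅/, coda /∅/ ok; σ2 onset /m/, coda /∅/ ok → licit
[nu] — σ1 onset /n/, coda /∅/ ok → licit
[fle] — σ1 onset /fl/ (2C), coda /∅/ ok → licit
[zmbe] — σ1 onset /zmb/ (3C), coda /∅/ ok → licit
[bbu] — violates constraint (e): adjacent identical consonants /bb/ → illicit

[bbu]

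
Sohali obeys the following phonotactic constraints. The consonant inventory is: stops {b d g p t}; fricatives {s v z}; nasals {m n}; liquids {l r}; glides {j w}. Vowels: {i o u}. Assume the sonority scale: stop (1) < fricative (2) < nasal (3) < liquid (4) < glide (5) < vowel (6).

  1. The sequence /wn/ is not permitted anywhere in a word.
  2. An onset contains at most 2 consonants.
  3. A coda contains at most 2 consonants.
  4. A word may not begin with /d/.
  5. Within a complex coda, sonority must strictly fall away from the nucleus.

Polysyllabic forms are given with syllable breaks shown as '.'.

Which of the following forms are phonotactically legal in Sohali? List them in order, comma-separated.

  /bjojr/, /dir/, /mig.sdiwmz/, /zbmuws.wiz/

/bjojr/ — σ1 onset /bj/ (2C), coda /jr/ (5→4 falls) ok → phonotactically legal
/dir/ — violates constraint 4: word begins with /d/ → phonotactically illegal
/mig.sdiwmz/ — violates constraint 3: syllable 2 coda /wmz/ has 3 consonants (> 2) → phonotactically illegal
/zbmuws.wiz/ — violates constraint 2: syllable 1 onset /zbm/ has 3 consonants (> 2) → phonotactically illegal

/bjojr/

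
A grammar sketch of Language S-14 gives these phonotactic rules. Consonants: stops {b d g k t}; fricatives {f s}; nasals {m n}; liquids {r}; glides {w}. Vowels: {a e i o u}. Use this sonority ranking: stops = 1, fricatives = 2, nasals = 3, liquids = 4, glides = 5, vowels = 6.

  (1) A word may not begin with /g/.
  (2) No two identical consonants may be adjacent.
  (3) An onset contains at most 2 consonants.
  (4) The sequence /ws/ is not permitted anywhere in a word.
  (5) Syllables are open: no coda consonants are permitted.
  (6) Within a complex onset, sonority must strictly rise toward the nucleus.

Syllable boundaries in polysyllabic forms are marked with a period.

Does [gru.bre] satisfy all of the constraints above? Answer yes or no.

no

[gru.bre] — violates constraint 1: word begins with /g/ → phonotactically illegal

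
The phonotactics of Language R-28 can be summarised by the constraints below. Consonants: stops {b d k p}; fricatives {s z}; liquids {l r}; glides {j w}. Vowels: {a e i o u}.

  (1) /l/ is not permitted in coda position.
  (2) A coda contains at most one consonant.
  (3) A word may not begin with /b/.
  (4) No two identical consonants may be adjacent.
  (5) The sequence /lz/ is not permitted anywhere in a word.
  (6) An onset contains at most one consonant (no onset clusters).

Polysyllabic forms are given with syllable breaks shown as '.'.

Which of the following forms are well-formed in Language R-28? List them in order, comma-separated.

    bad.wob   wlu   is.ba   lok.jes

bad.wob — violates constraint 3: word begins with /b/ → ill-formed
wlu — violates constraint 6: syllable 1 onset /wl/ has 2 consonants (> 1) → ill-formed
is.ba — σ1 onset /∅/, coda /s/ ok; σ2 onset /b/, coda /∅/ ok → well-formed
lok.jes — σ1 onset /l/, coda /k/ ok; σ2 onset /j/, coda /s/ ok → well-formed

is.ba, lok.jes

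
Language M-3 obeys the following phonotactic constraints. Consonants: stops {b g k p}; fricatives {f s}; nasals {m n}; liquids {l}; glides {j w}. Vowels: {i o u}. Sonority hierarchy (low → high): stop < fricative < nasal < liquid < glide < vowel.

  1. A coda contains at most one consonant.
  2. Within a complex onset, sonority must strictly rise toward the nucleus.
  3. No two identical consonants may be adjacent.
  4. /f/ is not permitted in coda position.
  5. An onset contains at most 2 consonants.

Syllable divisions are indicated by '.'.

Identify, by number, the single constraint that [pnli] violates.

5

[pnli]: syllable 1 onset /pnl/ has 3 consonants (> 2).
This is a violation of constraint 5: "An onset contains at most 2 consonants."
The remaining constraints (1, 2, 3, 4) are satisfied.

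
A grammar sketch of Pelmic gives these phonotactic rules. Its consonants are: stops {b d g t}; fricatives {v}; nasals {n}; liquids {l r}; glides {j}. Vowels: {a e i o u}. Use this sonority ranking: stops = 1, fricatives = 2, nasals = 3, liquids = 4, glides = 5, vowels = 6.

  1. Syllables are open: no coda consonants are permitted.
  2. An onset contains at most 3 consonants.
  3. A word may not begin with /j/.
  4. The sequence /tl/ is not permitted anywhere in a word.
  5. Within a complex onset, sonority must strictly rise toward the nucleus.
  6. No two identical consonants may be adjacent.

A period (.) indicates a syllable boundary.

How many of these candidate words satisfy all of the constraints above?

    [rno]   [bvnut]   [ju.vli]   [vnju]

[rno] — violates constraint 5: syllable 1 onset /rn/: /r/ (liquid, 4) → /n/ (nasal, 3) does not rise → not permitted
[bvnut] — violates constraint 1: syllable 1 coda /t/ has 1 consonant (> 0) → not permitted
[ju.vli] — violates constraint 3: word begins with /j/ → not permitted
[vnju] — σ1 onset /vnj/ (2→3→5 rises), coda /∅/ ok → permitted
Permitted: [vnju] → 1.

1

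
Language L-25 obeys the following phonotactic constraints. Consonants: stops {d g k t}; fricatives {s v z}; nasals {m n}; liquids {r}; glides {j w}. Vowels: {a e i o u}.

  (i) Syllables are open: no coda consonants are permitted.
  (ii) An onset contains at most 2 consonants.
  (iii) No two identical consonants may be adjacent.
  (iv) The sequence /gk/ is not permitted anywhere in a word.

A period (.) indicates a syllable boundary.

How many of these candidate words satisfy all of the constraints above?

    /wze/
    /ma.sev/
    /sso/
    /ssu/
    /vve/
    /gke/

1

/wze/ — σ1 onset /wz/ (2C), coda /∅/ ok → well-formed
/ma.sev/ — violates constraint (i): syllable 2 coda /v/ has 1 consonant (> 0) → ill-formed
/sso/ — violates constraint (iii): adjacent identical consonants /ss/ → ill-formed
/ssu/ — violates constraint (iii): adjacent identical consonants /ss/ → ill-formed
/vve/ — violates constraint (iii): adjacent identical consonants /vv/ → ill-formed
/gke/ — violates constraint (iv): contains banned sequence /gk/ → ill-formed
Well-formed: /wze/ → 1.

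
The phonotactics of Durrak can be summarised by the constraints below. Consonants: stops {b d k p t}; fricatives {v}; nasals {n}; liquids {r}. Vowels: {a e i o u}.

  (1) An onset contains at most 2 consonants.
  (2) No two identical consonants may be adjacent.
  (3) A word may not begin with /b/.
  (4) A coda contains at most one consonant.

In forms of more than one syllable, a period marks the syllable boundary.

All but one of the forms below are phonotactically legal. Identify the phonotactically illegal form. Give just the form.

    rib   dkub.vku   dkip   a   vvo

vvo

rib — σ1 onset /r/, coda /b/ ok → phonotactically legal
dkub.vku — σ1 onset /dk/ (2C), coda /b/ ok; σ2 onset /vk/ (2C), coda /∅/ ok → phonotactically legal
dkip — σ1 onset /dk/ (2C), coda /p/ ok → phonotactically legal
a — σ1 onset /∅/, coda /∅/ ok → phonotactically legal
vvo — violates constraint 2: adjacent identical consonants /vv/ → phonotactically illegal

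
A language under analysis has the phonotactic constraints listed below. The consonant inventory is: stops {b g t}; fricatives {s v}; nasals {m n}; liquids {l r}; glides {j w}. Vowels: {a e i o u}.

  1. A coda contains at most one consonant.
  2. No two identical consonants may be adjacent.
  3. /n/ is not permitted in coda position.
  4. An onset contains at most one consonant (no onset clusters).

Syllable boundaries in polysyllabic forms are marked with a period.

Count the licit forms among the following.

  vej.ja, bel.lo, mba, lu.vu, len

vej.ja — violates constraint 2: adjacent identical consonants /jj/ → illicit
bel.lo — violates constraint 2: adjacent identical consonants /ll/ → illicit
mba — violates constraint 4: syllable 1 onset /mb/ has 2 consonants (> 1) → illicit
lu.vu — σ1 onset /l/, coda /∅/ ok; σ2 onset /v/, coda /∅/ ok → licit
len — violates constraint 3: syllable 1 coda contains /n/ → illicit
Licit: lu.vu → 1.

1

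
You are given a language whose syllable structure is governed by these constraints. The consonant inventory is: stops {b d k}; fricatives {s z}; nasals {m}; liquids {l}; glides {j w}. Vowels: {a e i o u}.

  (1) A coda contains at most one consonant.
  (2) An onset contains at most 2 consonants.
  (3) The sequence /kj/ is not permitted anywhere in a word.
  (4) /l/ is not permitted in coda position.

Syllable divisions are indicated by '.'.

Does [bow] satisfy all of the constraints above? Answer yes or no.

yes

[bow] — σ1 onset /b/, coda /w/ ok → licit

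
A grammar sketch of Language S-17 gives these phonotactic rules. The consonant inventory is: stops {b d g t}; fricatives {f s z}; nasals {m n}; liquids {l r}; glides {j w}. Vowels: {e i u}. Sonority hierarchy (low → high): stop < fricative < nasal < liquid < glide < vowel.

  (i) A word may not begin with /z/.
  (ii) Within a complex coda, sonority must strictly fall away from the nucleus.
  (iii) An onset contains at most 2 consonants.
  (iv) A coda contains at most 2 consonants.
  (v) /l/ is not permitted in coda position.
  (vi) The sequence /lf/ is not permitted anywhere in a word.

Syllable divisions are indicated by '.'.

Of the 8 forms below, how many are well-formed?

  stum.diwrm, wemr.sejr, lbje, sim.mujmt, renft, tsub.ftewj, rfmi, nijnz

stum.diwrm — violates constraint (iv): syllable 2 coda /wrm/ has 3 consonants (> 2) → ill-formed
wemr.sejr — violates constraint (ii): syllable 1 coda /mr/: /m/ (nasal, 3) → /r/ (liquid, 4) does not fall → ill-formed
lbje — violates constraint (iii): syllable 1 onset /lbj/ has 3 consonants (> 2) → ill-formed
sim.mujmt — violates constraint (iv): syllable 2 coda /jmt/ has 3 consonants (> 2) → ill-formed
renft — violates constraint (iv): syllable 1 coda /nft/ has 3 consonants (> 2) → ill-formed
tsub.ftewj — violates constraint (ii): syllable 2 coda /wj/: /w/ (glide, 5) → /j/ (glide, 5) does not fall → ill-formed
rfmi — violates constraint (iii): syllable 1 onset /rfm/ has 3 consonants (> 2) → ill-formed
nijnz — violates constraint (iv): syllable 1 coda /jnz/ has 3 consonants (> 2) → ill-formed
No form is well-formed → 0.

0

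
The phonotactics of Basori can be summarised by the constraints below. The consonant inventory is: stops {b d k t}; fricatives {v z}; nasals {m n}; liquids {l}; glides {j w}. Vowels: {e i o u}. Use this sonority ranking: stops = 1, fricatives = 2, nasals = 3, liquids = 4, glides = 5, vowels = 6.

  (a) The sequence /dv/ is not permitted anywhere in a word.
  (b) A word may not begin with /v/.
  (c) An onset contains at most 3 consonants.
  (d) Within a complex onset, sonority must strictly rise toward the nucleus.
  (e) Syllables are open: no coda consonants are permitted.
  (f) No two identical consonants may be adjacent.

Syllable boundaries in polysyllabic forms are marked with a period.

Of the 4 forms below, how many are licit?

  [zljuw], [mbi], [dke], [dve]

[zljuw] — violates constraint (e): syllable 1 coda /w/ has 1 consonant (> 0) → illicit
[mbi] — violates constraint (d): syllable 1 onset /mb/: /m/ (nasal, 3) → /b/ (stop, 1) does not rise → illicit
[dke] — violates constraint (d): syllable 1 onset /dk/: /d/ (stop, 1) → /k/ (stop, 1) does not rise → illicit
[dve] — violates constraint (a): contains banned sequence /dv/ → illicit
No form is licit → 0.

0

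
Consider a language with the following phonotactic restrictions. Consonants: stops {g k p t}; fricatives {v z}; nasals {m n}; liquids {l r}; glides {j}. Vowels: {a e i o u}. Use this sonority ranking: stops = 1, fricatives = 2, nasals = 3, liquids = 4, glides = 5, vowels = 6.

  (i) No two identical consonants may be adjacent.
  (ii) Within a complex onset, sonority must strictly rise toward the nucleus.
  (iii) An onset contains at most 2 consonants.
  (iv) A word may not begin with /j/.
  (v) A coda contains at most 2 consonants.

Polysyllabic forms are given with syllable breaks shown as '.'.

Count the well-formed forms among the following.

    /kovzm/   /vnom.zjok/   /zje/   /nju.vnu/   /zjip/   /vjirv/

/kovzm/ — violates constraint (v): syllable 1 coda /vzm/ has 3 consonants (> 2) → ill-formed
/vnom.zjok/ — σ1 onset /vn/ (2→3 rises), coda /m/ ok; σ2 onset /zj/ (2→5 rises), coda /k/ ok → well-formed
/zje/ — σ1 onset /zj/ (2→5 rises), coda /∅/ ok → well-formed
/nju.vnu/ — σ1 onset /nj/ (3→5 rises), coda /∅/ ok; σ2 onset /vn/ (2→3 rises), coda /∅/ ok → well-formed
/zjip/ — σ1 onset /zj/ (2→5 rises), coda /p/ ok → well-formed
/vjirv/ — σ1 onset /vj/ (2→5 rises), coda /rv/ (2C) ok → well-formed
Well-formed: /vnom.zjok/, /zje/, /nju.vnu/, /zjip/, /vjirv/ → 5.

5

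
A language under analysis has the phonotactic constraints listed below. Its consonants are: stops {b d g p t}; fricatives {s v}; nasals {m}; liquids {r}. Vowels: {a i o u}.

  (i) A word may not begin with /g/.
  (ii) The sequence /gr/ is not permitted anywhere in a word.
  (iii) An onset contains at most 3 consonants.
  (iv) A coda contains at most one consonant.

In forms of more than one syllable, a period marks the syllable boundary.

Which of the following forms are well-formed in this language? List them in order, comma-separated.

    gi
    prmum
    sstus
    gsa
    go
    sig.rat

prmum, sstus

gi — violates constraint (i): word begins with /g/ → ill-formed
prmum — σ1 onset /prm/ (3C), coda /m/ ok → well-formed
sstus — σ1 onset /sst/ (3C), coda /s/ ok → well-formed
gsa — violates constraint (i): word begins with /g/ → ill-formed
go — violates constraint (i): word begins with /g/ → ill-formed
sig.rat — violates constraint (ii): contains banned sequence /gr/ → ill-formed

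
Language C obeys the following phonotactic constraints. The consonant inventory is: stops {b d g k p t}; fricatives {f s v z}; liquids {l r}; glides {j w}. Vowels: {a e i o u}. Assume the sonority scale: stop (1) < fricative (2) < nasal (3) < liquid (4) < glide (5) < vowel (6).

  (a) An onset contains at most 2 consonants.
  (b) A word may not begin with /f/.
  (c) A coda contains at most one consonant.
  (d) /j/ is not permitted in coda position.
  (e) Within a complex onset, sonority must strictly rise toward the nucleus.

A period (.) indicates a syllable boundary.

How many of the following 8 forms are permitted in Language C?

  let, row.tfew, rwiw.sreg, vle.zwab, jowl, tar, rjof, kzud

7

let — σ1 onset /l/, coda /t/ ok → permitted
row.tfew — σ1 onset /r/, coda /w/ ok; σ2 onset /tf/ (1→2 rises), coda /w/ ok → permitted
rwiw.sreg — σ1 onset /rw/ (4→5 rises), coda /w/ ok; σ2 onset /sr/ (2→4 rises), coda /g/ ok → permitted
vle.zwab — σ1 onset /vl/ (2→4 rises), coda /∅/ ok; σ2 onset /zw/ (2→5 rises), coda /b/ ok → permitted
jowl — violates constraint (c): syllable 1 coda /wl/ has 2 consonants (> 1) → not permitted
tar — σ1 onset /t/, coda /r/ ok → permitted
rjof — σ1 onset /rj/ (4→5 rises), coda /f/ ok → permitted
kzud — σ1 onset /kz/ (1→2 rises), coda /d/ ok → permitted
Permitted: let, row.tfew, rwiw.sreg, vle.zwab, tar, rjof, kzud → 7.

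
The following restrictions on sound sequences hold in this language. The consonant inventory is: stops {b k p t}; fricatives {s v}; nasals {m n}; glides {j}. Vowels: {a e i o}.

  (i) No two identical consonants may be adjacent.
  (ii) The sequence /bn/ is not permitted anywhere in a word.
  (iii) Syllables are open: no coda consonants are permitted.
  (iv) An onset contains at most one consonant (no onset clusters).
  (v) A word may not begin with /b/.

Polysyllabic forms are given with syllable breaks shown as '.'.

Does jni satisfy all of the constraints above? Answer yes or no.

jni — violates constraint (iv): syllable 1 onset /jn/ has 2 consonants (> 1) → ill-formed

no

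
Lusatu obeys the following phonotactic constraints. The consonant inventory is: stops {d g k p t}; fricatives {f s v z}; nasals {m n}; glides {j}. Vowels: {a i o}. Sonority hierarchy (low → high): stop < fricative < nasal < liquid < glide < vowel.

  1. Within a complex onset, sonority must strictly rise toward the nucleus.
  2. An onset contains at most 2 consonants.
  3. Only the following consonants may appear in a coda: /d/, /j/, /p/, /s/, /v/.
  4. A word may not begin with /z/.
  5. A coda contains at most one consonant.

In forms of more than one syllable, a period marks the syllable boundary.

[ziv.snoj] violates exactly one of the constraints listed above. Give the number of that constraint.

[ziv.snoj]: word begins with /z/.
This is a violation of constraint 4: "A word may not begin with /z/."
The remaining constraints (1, 2, 3, 5) are satisfied.

4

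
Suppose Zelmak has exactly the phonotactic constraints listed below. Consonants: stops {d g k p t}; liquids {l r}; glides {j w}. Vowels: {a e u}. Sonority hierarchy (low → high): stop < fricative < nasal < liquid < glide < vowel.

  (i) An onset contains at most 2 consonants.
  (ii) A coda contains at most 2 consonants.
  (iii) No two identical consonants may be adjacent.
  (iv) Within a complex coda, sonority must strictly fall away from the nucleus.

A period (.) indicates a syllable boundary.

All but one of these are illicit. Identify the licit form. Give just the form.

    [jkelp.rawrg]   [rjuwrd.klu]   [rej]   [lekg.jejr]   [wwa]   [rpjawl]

[rej]

[jkelp.rawrg] — violates constraint (ii): syllable 2 coda /wrg/ has 3 consonants (> 2) → illicit
[rjuwrd.klu] — violates constraint (ii): syllable 1 coda /wrd/ has 3 consonants (> 2) → illicit
[rej] — σ1 onset /r/, coda /j/ ok → licit
[lekg.jejr] — violates constraint (iv): syllable 1 coda /kg/: /k/ (stop, 1) → /g/ (stop, 1) does not fall → illicit
[wwa] — violates constraint (iii): adjacent identical consonants /ww/ → illicit
[rpjawl] — violates constraint (i): syllable 1 onset /rpj/ has 3 consonants (> 2) → illicit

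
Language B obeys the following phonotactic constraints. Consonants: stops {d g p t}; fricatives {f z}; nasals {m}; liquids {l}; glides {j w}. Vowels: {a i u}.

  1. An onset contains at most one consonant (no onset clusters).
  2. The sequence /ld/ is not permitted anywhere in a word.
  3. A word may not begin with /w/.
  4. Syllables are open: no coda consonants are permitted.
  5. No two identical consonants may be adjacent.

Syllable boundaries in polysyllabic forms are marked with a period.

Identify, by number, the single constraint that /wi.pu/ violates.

3

/wi.pu/: word begins with /w/.
This is a violation of constraint 3: "A word may not begin with /w/."
The remaining constraints (1, 2, 4, 5) are satisfied.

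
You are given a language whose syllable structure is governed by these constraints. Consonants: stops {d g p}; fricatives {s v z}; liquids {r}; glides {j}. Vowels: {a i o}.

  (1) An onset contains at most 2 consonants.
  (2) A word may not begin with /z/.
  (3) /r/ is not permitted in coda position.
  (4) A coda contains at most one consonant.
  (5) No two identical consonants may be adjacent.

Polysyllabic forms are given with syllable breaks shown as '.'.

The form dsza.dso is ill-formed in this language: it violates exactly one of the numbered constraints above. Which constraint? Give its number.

dsza.dso: syllable 1 onset /dsz/ has 3 consonants (> 2).
This is a violation of constraint 1: "An onset contains at most 2 consonants."
The remaining constraints (2, 3, 4, 5) are satisfied.

1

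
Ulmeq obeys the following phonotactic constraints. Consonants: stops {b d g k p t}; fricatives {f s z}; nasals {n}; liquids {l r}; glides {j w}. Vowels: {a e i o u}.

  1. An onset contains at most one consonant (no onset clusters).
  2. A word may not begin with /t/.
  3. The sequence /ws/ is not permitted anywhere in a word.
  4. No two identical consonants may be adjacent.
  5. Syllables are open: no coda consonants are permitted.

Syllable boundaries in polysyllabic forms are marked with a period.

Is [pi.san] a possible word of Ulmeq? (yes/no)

[pi.san] — violates constraint 5: syllable 2 coda /n/ has 1 consonant (> 0) → not permitted

no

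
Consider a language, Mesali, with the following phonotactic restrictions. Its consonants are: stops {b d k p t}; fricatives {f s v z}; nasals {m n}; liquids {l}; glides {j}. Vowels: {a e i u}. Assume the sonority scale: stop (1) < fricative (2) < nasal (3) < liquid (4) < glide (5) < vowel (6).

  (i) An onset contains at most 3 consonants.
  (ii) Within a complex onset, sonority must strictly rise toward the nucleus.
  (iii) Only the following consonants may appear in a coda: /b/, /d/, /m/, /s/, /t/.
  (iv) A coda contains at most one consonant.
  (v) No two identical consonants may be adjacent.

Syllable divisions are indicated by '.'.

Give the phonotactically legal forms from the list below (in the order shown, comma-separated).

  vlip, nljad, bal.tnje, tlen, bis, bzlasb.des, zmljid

vlip — violates constraint (iii): syllable 1 coda contains /p/, which is not a licensed coda consonant → phonotactically illegal
nljad — σ1 onset /nlj/ (3→4→5 rises), coda /d/ ok → phonotactically legal
bal.tnje — violates constraint (iii): syllable 1 coda contains /l/, which is not a licensed coda consonant → phonotactically illegal
tlen — violates constraint (iii): syllable 1 coda contains /n/, which is not a licensed coda consonant → phonotactically illegal
bis — σ1 onset /b/, coda /s/ ok → phonotactically legal
bzlasb.des — violates constraint (iv): syllable 1 coda /sb/ has 2 consonants (> 1) → phonotactically illegal
zmljid — violates constraint (i): syllable 1 onset /zmlj/ has 4 consonants (> 3) → phonotactically illegal

nljad, bis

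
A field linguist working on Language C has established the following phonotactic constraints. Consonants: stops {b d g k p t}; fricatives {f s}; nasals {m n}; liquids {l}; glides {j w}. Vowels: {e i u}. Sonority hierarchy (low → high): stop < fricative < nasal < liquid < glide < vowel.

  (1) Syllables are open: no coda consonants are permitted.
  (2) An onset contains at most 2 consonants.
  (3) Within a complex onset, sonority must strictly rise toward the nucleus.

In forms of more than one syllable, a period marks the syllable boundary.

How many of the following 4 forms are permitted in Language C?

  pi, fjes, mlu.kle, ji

3

pi — σ1 onset /p/, coda /∅/ ok → permitted
fjes — violates constraint 1: syllable 1 coda /s/ has 1 consonant (> 0) → not permitted
mlu.kle — σ1 onset /ml/ (3→4 rises), coda /∅/ ok; σ2 onset /kl/ (1→4 rises), coda /∅/ ok → permitted
ji — σ1 onset /j/, coda /∅/ ok → permitted
Permitted: pi, mlu.kle, ji → 3.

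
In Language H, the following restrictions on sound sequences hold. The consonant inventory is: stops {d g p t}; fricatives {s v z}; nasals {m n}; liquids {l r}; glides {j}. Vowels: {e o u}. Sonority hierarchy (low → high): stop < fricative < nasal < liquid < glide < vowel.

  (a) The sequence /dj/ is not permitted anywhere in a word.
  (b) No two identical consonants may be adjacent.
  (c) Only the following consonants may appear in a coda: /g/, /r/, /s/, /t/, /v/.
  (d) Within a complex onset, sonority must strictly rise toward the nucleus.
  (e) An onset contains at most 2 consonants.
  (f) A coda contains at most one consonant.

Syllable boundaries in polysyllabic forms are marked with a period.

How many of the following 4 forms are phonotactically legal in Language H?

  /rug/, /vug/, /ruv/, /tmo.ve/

/rug/ — σ1 onset /r/, coda /g/ ok → phonotactically legal
/vug/ — σ1 onset /v/, coda /g/ ok → phonotactically legal
/ruv/ — σ1 onset /r/, coda /v/ ok → phonotactically legal
/tmo.ve/ — σ1 onset /tm/ (1→3 rises), coda /∅/ ok; σ2 onset /v/, coda /∅/ ok → phonotactically legal
Phonotactically legal: /rug/, /vug/, /ruv/, /tmo.ve/ → 4.

4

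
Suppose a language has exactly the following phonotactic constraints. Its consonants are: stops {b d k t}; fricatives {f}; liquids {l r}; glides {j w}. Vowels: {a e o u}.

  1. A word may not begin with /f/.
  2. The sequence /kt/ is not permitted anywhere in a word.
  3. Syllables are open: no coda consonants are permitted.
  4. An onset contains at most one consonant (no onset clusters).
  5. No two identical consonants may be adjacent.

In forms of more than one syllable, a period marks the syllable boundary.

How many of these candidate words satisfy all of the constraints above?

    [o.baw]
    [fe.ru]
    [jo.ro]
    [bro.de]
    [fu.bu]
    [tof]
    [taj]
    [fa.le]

[o.baw] — violates constraint 3: syllable 2 coda /w/ has 1 consonant (> 0) → phonotactically illegal
[fe.ru] — violates constraint 1: word begins with /f/ → phonotactically illegal
[jo.ro] — σ1 onset /j/, coda /∅/ ok; σ2 onset /r/, coda /∅/ ok → phonotactically legal
[bro.de] — violates constraint 4: syllable 1 onset /br/ has 2 consonants (> 1) → phonotactically illegal
[fu.bu] — violates constraint 1: word begins with /f/ → phonotactically illegal
[tof] — violates constraint 3: syllable 1 coda /f/ has 1 consonant (> 0) → phonotactically illegal
[taj] — violates constraint 3: syllable 1 coda /j/ has 1 consonant (> 0) → phonotactically illegal
[fa.le] — violates constraint 1: word begins with /f/ → phonotactically illegal
Phonotactically legal: [jo.ro] → 1.

1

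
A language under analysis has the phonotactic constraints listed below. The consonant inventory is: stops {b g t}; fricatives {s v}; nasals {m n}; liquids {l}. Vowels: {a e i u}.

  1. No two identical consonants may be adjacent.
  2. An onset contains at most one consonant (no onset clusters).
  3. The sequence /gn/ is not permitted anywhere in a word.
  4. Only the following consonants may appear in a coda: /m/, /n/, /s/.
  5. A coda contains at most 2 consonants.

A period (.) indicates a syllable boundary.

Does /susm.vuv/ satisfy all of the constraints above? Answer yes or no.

no

/susm.vuv/ — violates constraint 4: syllable 2 coda contains /v/, which is not a licensed coda consonant → ill-formed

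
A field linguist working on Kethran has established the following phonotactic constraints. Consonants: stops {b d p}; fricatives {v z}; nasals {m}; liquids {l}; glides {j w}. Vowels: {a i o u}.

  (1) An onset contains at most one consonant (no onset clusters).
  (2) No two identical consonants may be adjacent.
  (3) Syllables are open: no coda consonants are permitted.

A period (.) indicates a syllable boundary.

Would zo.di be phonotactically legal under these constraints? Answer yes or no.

yes

zo.di — σ1 onset /z/, coda /∅/ ok; σ2 onset /d/, coda /∅/ ok → phonotactically legal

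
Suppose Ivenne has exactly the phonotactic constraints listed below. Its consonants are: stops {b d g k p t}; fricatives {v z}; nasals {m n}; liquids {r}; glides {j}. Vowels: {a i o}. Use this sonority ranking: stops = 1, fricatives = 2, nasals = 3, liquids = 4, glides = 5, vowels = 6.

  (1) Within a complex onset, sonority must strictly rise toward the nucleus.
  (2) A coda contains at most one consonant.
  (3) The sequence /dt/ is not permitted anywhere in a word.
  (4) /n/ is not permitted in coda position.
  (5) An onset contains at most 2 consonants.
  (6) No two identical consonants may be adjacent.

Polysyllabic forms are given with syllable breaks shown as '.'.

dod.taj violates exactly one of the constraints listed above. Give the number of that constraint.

dod.taj: contains banned sequence /dt/.
This is a violation of constraint 3: "The sequence /dt/ is not permitted anywhere in a word."
The remaining constraints (1, 2, 4, 5, 6) are satisfied.

3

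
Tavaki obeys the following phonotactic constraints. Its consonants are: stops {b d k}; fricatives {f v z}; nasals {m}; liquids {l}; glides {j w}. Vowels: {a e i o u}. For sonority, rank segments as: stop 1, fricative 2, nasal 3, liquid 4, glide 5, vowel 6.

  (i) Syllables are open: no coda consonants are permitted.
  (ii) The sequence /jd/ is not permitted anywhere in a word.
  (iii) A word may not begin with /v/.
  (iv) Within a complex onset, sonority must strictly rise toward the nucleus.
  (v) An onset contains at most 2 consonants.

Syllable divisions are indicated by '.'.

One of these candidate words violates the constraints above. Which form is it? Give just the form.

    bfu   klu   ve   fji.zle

bfu — σ1 onset /bf/ (1→2 rises), coda /∅/ ok → well-formed
klu — σ1 onset /kl/ (1→4 rises), coda /∅/ ok → well-formed
ve — violates constraint (iii): word begins with /v/ → ill-formed
fji.zle — σ1 onset /fj/ (2→5 rises), coda /∅/ ok; σ2 onset /zl/ (2→4 rises), coda /∅/ ok → well-formed

ve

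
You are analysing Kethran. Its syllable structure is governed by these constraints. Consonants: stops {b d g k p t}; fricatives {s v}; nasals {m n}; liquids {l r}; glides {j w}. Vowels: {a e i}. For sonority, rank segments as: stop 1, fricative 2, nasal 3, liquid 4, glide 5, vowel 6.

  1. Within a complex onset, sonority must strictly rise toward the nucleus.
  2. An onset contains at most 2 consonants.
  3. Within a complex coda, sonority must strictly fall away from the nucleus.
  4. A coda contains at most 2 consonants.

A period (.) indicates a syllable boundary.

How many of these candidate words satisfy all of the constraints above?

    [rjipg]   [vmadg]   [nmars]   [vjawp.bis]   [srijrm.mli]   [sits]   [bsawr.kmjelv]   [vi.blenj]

[rjipg] — violates constraint 3: syllable 1 coda /pg/: /p/ (stop, 1) → /g/ (stop, 1) does not fall → not permitted
[vmadg] — violates constraint 3: syllable 1 coda /dg/: /d/ (stop, 1) → /g/ (stop, 1) does not fall → not permitted
[nmars] — violates constraint 1: syllable 1 onset /nm/: /n/ (nasal, 3) → /m/ (nasal, 3) does not rise → not permitted
[vjawp.bis] — σ1 onset /vj/ (2→5 rises), coda /wp/ (5→1 falls) ok; σ2 onset /b/, coda /s/ ok → permitted
[srijrm.mli] — violates constraint 4: syllable 1 coda /jrm/ has 3 consonants (> 2) → not permitted
[sits] — violates constraint 3: syllable 1 coda /ts/: /t/ (stop, 1) → /s/ (fricative, 2) does not fall → not permitted
[bsawr.kmjelv] — violates constraint 2: syllable 2 onset /kmj/ has 3 consonants (> 2) → not permitted
[vi.blenj] — violates constraint 3: syllable 2 coda /nj/: /n/ (nasal, 3) → /j/ (glide, 5) does not fall → not permitted
Permitted: [vjawp.bis] → 1.

1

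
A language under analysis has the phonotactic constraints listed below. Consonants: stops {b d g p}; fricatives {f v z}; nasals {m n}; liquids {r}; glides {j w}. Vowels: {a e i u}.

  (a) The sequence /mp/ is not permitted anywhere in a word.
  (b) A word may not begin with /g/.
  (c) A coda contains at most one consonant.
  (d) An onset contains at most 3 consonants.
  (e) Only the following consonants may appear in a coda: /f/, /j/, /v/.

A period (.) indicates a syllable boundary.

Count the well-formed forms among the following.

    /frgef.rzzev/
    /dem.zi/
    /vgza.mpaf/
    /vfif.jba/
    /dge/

/frgef.rzzev/ — σ1 onset /frg/ (3C), coda /f/ ok; σ2 onset /rzz/ (3C), coda /v/ ok → well-formed
/dem.zi/ — violates constraint (e): syllable 1 coda contains /m/, which is not a licensed coda consonant → ill-formed
/vgza.mpaf/ — violates constraint (a): contains banned sequence /mp/ → ill-formed
/vfif.jba/ — σ1 onset /vf/ (2C), coda /f/ ok; σ2 onset /jb/ (2C), coda /∅/ ok → well-formed
/dge/ — σ1 onset /dg/ (2C), coda /∅/ ok → well-formed
Well-formed: /frgef.rzzev/, /vfif.jba/, /dge/ → 3.

3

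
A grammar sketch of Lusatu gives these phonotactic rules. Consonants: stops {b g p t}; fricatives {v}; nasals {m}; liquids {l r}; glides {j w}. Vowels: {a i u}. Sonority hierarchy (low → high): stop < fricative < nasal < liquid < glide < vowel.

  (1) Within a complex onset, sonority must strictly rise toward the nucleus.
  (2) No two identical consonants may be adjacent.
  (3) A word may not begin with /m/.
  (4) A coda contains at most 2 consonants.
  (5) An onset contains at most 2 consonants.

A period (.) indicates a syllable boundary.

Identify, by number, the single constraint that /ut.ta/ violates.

/ut.ta/: adjacent identical consonants /tt/.
This is a violation of constraint 2: "No two identical consonants may be adjacent."
The remaining constraints (1, 3, 4, 5) are satisfied.

2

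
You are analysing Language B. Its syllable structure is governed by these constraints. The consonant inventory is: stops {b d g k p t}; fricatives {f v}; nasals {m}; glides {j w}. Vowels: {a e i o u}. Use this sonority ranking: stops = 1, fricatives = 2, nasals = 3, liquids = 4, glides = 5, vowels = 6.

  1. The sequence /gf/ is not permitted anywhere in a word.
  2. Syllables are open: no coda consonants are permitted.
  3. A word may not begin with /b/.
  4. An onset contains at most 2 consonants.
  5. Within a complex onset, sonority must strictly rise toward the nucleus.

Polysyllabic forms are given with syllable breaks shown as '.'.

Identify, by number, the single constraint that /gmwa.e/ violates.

4

/gmwa.e/: syllable 1 onset /gmw/ has 3 consonants (> 2).
This is a violation of constraint 4: "An onset contains at most 2 consonants."
The remaining constraints (1, 2, 3, 5) are satisfied.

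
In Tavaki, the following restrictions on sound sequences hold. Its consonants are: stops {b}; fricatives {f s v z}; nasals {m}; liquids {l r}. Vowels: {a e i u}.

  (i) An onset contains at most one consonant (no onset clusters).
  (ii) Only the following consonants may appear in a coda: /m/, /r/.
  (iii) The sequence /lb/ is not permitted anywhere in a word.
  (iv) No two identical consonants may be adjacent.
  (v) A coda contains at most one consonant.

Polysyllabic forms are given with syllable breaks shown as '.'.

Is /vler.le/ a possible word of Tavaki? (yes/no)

/vler.le/ — violates constraint (i): syllable 1 onset /vl/ has 2 consonants (> 1) → phonotactically illegal

no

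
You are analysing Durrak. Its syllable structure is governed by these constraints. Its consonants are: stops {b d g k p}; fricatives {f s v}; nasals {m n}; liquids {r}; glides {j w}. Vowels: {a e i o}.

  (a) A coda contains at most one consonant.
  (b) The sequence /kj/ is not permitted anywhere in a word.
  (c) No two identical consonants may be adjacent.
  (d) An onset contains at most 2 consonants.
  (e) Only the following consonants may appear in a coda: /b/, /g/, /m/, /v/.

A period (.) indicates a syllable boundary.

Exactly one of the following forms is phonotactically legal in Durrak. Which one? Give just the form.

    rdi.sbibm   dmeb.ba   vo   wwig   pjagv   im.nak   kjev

rdi.sbibm — violates constraint (a): syllable 2 coda /bm/ has 2 consonants (> 1) → phonotactically illegal
dmeb.ba — violates constraint (c): adjacent identical consonants /bb/ → phonotactically illegal
vo — σ1 onset /v/, coda /∅/ ok → phonotactically legal
wwig — violates constraint (c): adjacent identical consonants /ww/ → phonotactically illegal
pjagv — violates constraint (a): syllable 1 coda /gv/ has 2 consonants (> 1) → phonotactically illegal
im.nak — violates constraint (e): syllable 2 coda contains /k/, which is not a licensed coda consonant → phonotactically illegal
kjev — violates constraint (b): contains banned sequence /kj/ → phonotactically illegal

vo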